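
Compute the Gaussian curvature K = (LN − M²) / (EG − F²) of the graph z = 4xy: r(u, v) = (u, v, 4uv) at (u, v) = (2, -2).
K = -16/16641

Coefficients of the first fundamental form: E = 16*v^2 + 1, F = 16*u*v, G = 16*u^2 + 1.
Coefficients of the second fundamental form: L = 0, M = 4/sqrt(16*u^2 + 16*v^2 + 1), N = 0.
Assemble K = (LN − M²)/(EG − F²) = -16/(256*u^4 + 512*u^2*v^2 + 32*u^2 + 256*v^4 + 32*v^2 + 1). At (u, v) = (2, -2): K = -16/16641.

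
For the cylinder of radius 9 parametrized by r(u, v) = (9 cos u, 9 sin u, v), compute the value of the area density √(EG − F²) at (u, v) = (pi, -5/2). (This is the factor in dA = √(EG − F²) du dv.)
√(EG − F²)|_{(pi, -5/2)} = 9

E = 81, F = 0, G = 1, so EG − F² = 81. Taking the positive square root: √(EG − F²) = 9. At (u, v) = (pi, -5/2): 9.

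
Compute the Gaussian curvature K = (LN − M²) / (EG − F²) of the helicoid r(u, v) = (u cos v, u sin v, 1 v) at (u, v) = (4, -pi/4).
K = -1/289

Coefficients of the first fundamental form: E = 1, F = 0, G = u^2 + 1.
Coefficients of the second fundamental form: L = 0, M = -1/sqrt(u^2 + 1), N = 0.
Assemble K = (LN − M²)/(EG − F²) = -1/(u^2 + 1)^2. At (u, v) = (4, -pi/4): K = -1/289.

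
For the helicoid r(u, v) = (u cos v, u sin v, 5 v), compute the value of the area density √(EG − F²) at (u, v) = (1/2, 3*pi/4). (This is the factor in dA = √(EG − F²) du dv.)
√(EG − F²)|_{(1/2, 3*pi/4)} = sqrt(101)/2

E = 1, F = 0, G = u^2 + 25, so EG − F² = u^2 + 25. Taking the positive square root: √(EG − F²) = sqrt(u^2 + 25). At (u, v) = (1/2, 3*pi/4): sqrt(101)/2.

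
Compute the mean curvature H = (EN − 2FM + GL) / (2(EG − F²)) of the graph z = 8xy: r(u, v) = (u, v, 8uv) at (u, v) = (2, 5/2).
H = -2560*sqrt(73)/143883

With E = 64*v^2 + 1, F = 64*u*v, G = 64*u^2 + 1, L = 0, M = 8/sqrt(64*u^2 + 64*v^2 + 1), N = 0, assemble
  H = (EN − 2FM + GL) / (2(EG − F²)) = -512*u*v/(64*u^2 + 64*v^2 + 1)^(3/2).
At (u, v) = (2, 5/2): H = -2560*sqrt(73)/143883.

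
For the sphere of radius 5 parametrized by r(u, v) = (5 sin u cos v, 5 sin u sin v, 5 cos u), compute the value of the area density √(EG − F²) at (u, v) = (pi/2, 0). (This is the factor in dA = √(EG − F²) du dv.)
√(EG − F²)|_{(pi/2, 0)} = 25

E = 25, F = 0, G = 25*sin(u)^2, so EG − F² = 625*sin(u)^2. Taking the positive square root: √(EG − F²) = 25*Abs(sin(u)). At (u, v) = (pi/2, 0): 25.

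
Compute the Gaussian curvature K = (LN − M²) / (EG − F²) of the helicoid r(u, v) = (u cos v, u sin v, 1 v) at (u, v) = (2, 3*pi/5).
K = -1/25

Coefficients of the first fundamental form: E = 1, F = 0, G = u^2 + 1.
Coefficients of the second fundamental form: L = 0, M = -1/sqrt(u^2 + 1), N = 0.
Assemble K = (LN − M²)/(EG − F²) = -1/(u^2 + 1)^2. At (u, v) = (2, 3*pi/5): K = -1/25.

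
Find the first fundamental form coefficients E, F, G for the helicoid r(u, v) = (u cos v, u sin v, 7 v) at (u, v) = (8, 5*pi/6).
E = 1;  F = 0;  G = 113

Partials: r_u = (cos(v), sin(v), 0), r_v = (-u*sin(v), u*cos(v), 7). As functions of (u, v):
  E = r_u · r_u = 1,
  F = r_u · r_v = 0,
  G = r_v · r_v = u^2 + 49.
Evaluating at (u, v) = (8, 5*pi/6): E = 1, F = 0, G = 113.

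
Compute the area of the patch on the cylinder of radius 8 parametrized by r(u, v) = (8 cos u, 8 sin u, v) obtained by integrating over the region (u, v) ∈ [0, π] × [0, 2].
Area = 16*pi

Area = ∫∫ √(EG − F²) du dv with √(EG − F²) = 8. Integrating over [0, π] × [0, 2] gives 16*pi.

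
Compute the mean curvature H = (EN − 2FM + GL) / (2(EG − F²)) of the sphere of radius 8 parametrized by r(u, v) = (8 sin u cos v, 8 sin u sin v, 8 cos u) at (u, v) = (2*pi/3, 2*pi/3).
H = -1/8

With E = 64, F = 0, G = 64*sin(u)^2, L = -8*sin(u)/Abs(sin(u)), M = 0, N = -8*sin(u)^3/Abs(sin(u)), assemble
  H = (EN − 2FM + GL) / (2(EG − F²)) = -sin(u)/(8*Abs(sin(u))).
At (u, v) = (2*pi/3, 2*pi/3): H = -1/8.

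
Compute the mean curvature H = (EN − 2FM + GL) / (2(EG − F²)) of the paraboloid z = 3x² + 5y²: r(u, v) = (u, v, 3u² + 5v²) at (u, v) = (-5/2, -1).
H = 1433*sqrt(326)/106276

With E = 36*u^2 + 1, F = 60*u*v, G = 100*v^2 + 1, L = 6/sqrt(36*u^2 + 100*v^2 + 1), M = 0, N = 10/sqrt(36*u^2 + 100*v^2 + 1), assemble
  H = (EN − 2FM + GL) / (2(EG − F²)) = 4*(45*u^2 + 75*v^2 + 2)/(36*u^2 + 100*v^2 + 1)^(3/2).
At (u, v) = (-5/2, -1): H = 1433*sqrt(326)/106276.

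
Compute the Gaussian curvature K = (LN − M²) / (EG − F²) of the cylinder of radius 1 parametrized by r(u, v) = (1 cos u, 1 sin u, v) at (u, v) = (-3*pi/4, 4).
K = 0

Coefficients of the first fundamental form: E = 1, F = 0, G = 1.
Coefficients of the second fundamental form: L = -1, M = 0, N = 0.
Assemble K = (LN − M²)/(EG − F²) = 0. At (u, v) = (-3*pi/4, 4): K = 0.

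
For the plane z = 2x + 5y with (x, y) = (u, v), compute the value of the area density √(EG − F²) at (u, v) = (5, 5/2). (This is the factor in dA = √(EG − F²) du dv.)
√(EG − F²)|_{(5, 5/2)} = sqrt(30)

E = 5, F = 10, G = 26, so EG − F² = 30. Taking the positive square root: √(EG − F²) = sqrt(30). At (u, v) = (5, 5/2): sqrt(30).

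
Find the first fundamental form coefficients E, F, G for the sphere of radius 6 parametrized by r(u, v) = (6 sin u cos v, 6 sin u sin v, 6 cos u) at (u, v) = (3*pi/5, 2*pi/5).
E = 36;  F = 0;  G = 9*sqrt(5)/2 + 45/2

Partials: r_u = (6*cos(u)*cos(v), 6*sin(v)*cos(u), -6*sin(u)), r_v = (-6*sin(u)*sin(v), 6*sin(u)*cos(v), 0). As functions of (u, v):
  E = r_u · r_u = 36,
  F = r_u · r_v = 0,
  G = r_v · r_v = 36*sin(u)^2.
Evaluating at (u, v) = (3*pi/5, 2*pi/5): E = 36, F = 0, G = 9*sqrt(5)/2 + 45/2.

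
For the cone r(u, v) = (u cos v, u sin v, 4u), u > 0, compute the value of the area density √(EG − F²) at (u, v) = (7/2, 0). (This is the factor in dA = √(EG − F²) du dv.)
√(EG − F²)|_{(7/2, 0)} = 7*sqrt(17)/2

E = 17, F = 0, G = u^2, so EG − F² = 17*u^2. Taking the positive square root: √(EG − F²) = sqrt(17)*Abs(u). At (u, v) = (7/2, 0): 7*sqrt(17)/2.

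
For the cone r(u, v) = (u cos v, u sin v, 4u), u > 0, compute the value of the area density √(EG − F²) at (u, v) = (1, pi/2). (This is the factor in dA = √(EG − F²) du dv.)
√(EG − F²)|_{(1, pi/2)} = sqrt(17)

E = 17, F = 0, G = u^2, so EG − F² = 17*u^2. Taking the positive square root: √(EG − F²) = sqrt(17)*Abs(u). At (u, v) = (1, pi/2): sqrt(17).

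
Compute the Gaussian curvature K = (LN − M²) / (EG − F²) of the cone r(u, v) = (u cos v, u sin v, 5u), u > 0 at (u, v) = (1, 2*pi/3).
K = 0

Coefficients of the first fundamental form: E = 26, F = 0, G = u^2.
Coefficients of the second fundamental form: L = 0, M = 0, N = 5*sqrt(26)*u^2/(26*Abs(u)).
Assemble K = (LN − M²)/(EG − F²) = 0. At (u, v) = (1, 2*pi/3): K = 0.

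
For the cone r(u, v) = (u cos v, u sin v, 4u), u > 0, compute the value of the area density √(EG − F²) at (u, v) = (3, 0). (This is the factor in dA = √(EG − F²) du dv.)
√(EG − F²)|_{(3, 0)} = 3*sqrt(17)

E = 17, F = 0, G = u^2, so EG − F² = 17*u^2. Taking the positive square root: √(EG − F²) = sqrt(17)*Abs(u). At (u, v) = (3, 0): 3*sqrt(17).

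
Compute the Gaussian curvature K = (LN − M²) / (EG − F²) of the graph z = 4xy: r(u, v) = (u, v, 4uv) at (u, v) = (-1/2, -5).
K = -16/164025

Coefficients of the first fundamental form: E = 16*v^2 + 1, F = 16*u*v, G = 16*u^2 + 1.
Coefficients of the second fundamental form: L = 0, M = 4/sqrt(16*u^2 + 16*v^2 + 1), N = 0.
Assemble K = (LN − M²)/(EG − F²) = -16/(256*u^4 + 512*u^2*v^2 + 32*u^2 + 256*v^4 + 32*v^2 + 1). At (u, v) = (-1/2, -5): K = -16/164025.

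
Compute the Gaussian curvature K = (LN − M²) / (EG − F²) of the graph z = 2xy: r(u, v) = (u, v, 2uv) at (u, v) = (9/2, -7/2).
K = -4/17161

Coefficients of the first fundamental form: E = 4*v^2 + 1, F = 4*u*v, G = 4*u^2 + 1.
Coefficients of the second fundamental form: L = 0, M = 2/sqrt(4*u^2 + 4*v^2 + 1), N = 0.
Assemble K = (LN − M²)/(EG − F²) = -4/(16*u^4 + 32*u^2*v^2 + 8*u^2 + 16*v^4 + 8*v^2 + 1). At (u, v) = (9/2, -7/2): K = -4/17161.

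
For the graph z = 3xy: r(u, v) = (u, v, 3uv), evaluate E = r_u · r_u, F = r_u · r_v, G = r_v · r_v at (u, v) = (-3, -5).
E = 226;  F = 135;  G = 82

Partials: r_u = (1, 0, 3*v), r_v = (0, 1, 3*u). As functions of (u, v):
  E = r_u · r_u = 9*v^2 + 1,
  F = r_u · r_v = 9*u*v,
  G = r_v · r_v = 9*u^2 + 1.
Evaluating at (u, v) = (-3, -5): E = 226, F = 135, G = 82.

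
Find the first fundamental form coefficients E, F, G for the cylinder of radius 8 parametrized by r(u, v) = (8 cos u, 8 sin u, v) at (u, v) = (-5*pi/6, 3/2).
E = 64;  F = 0;  G = 1

Partials: r_u = (-8*sin(u), 8*cos(u), 0), r_v = (0, 0, 1). As functions of (u, v):
  E = r_u · r_u = 64,
  F = r_u · r_v = 0,
  G = r_v · r_v = 1.
Evaluating at (u, v) = (-5*pi/6, 3/2): E = 64, F = 0, G = 1.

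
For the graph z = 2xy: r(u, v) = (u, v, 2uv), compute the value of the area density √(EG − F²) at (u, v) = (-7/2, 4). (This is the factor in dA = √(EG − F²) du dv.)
√(EG − F²)|_{(-7/2, 4)} = sqrt(114)

E = 4*v^2 + 1, F = 4*u*v, G = 4*u^2 + 1, so EG − F² = 4*u^2 + 4*v^2 + 1. Taking the positive square root: √(EG − F²) = sqrt(4*u^2 + 4*v^2 + 1). At (u, v) = (-7/2, 4): sqrt(114).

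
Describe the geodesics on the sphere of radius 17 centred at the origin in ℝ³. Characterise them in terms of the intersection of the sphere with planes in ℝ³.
Geodesics on the sphere of radius 17 are great circles — circles of radius 17 obtained as the intersection of the sphere with planes through the origin (the centre of the sphere).

A curve α(t) of nonzero constant speed on the sphere of radius 17 is a geodesic iff its acceleration α̈ is everywhere normal to the surface, i.e. parallel to the radial vector α(t). Then d/dt(α × α̇) = α̇ × α̇ + α × α̈ = 0, so α × α̇ is a constant vector n ≠ 0 and α(t) · n = 0 for all t: α lies in the plane through the origin with normal n. The intersection of that plane with the sphere is a circle of radius 17 (a great circle). Conversely, a great circle traversed at constant speed has centripetal acceleration pointing at the origin, hence normal to the sphere, so every great circle is a geodesic.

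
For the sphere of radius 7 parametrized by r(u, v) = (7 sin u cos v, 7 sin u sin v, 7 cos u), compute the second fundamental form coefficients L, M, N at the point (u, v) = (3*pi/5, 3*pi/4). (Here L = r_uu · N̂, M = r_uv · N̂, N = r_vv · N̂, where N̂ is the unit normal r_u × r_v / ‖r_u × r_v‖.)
L = -7;  M = 0;  N = -35/8 - 7*sqrt(5)/8

Compute the unit normal N̂(u, v) = (sin(u)^2*cos(v)/Abs(sin(u)), sin(u)^2*sin(v)/Abs(sin(u)), sin(2*u)/(2*Abs(sin(u)))), and the second partials r_uu, r_uv, r_vv. Take dot products:
  L(u, v) = r_uu · N̂ = -7*sin(u)/Abs(sin(u)),
  M(u, v) = r_uv · N̂ = 0,
  N(u, v) = r_vv · N̂ = -7*sin(u)^3/Abs(sin(u)).
Evaluating at (u, v) = (3*pi/5, 3*pi/4):
  L = -7, M = 0, N = -35/8 - 7*sqrt(5)/8.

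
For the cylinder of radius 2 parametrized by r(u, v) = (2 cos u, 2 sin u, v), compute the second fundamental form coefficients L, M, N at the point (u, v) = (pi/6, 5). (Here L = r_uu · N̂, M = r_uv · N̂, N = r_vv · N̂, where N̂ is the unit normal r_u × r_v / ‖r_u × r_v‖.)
L = -2;  M = 0;  N = 0

Compute the unit normal N̂(u, v) = (cos(u), sin(u), 0), and the second partials r_uu, r_uv, r_vv. Take dot products:
  L(u, v) = r_uu · N̂ = -2,
  M(u, v) = r_uv · N̂ = 0,
  N(u, v) = r_vv · N̂ = 0.
Evaluating at (u, v) = (pi/6, 5):
  L = -2, M = 0, N = 0.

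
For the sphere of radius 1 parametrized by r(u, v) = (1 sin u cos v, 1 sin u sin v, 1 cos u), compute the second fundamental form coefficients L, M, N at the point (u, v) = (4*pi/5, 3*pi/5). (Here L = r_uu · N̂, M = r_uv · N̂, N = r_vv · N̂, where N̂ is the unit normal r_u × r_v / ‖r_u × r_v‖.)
L = -1;  M = 0;  N = -5/8 + sqrt(5)/8

Compute the unit normal N̂(u, v) = (sin(u)^2*cos(v)/Abs(sin(u)), sin(u)^2*sin(v)/Abs(sin(u)), sin(2*u)/(2*Abs(sin(u)))), and the second partials r_uu, r_uv, r_vv. Take dot products:
  L(u, v) = r_uu · N̂ = -sin(u)/Abs(sin(u)),
  M(u, v) = r_uv · N̂ = 0,
  N(u, v) = r_vv · N̂ = -sin(u)^3/Abs(sin(u)).
Evaluating at (u, v) = (4*pi/5, 3*pi/5):
  L = -1, M = 0, N = -5/8 + sqrt(5)/8.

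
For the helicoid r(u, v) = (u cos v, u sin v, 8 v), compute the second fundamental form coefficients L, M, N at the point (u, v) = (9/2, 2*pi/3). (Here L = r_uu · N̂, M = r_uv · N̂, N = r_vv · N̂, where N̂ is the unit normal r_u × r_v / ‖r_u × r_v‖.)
L = 0;  M = -16*sqrt(337)/337;  N = 0

Compute the unit normal N̂(u, v) = (8*sin(v)/sqrt(u^2 + 64), -8*cos(v)/sqrt(u^2 + 64), u/sqrt(u^2 + 64)), and the second partials r_uu, r_uv, r_vv. Take dot products:
  L(u, v) = r_uu · N̂ = 0,
  M(u, v) = r_uv · N̂ = -8/sqrt(u^2 + 64),
  N(u, v) = r_vv · N̂ = 0.
Evaluating at (u, v) = (9/2, 2*pi/3):
  L = 0, M = -16*sqrt(337)/337, N = 0.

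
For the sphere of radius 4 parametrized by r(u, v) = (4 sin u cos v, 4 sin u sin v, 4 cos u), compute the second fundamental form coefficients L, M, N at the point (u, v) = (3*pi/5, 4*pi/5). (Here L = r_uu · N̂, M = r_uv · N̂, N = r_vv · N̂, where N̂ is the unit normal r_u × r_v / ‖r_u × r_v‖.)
L = -4;  M = 0;  N = -5/2 - sqrt(5)/2

Compute the unit normal N̂(u, v) = (sin(u)^2*cos(v)/Abs(sin(u)), sin(u)^2*sin(v)/Abs(sin(u)), sin(2*u)/(2*Abs(sin(u)))), and the second partials r_uu, r_uv, r_vv. Take dot products:
  L(u, v) = r_uu · N̂ = -4*sin(u)/Abs(sin(u)),
  M(u, v) = r_uv · N̂ = 0,
  N(u, v) = r_vv · N̂ = -4*sin(u)^3/Abs(sin(u)).
Evaluating at (u, v) = (3*pi/5, 4*pi/5):
  L = -4, M = 0, N = -5/2 - sqrt(5)/2.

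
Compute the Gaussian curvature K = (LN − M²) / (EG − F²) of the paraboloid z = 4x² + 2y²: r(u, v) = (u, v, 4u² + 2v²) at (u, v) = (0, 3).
K = 32/21025

Coefficients of the first fundamental form: E = 64*u^2 + 1, F = 32*u*v, G = 16*v^2 + 1.
Coefficients of the second fundamental form: L = 8/sqrt(64*u^2 + 16*v^2 + 1), M = 0, N = 4/sqrt(64*u^2 + 16*v^2 + 1).
Assemble K = (LN − M²)/(EG − F²) = 32/(4096*u^4 + 2048*u^2*v^2 + 128*u^2 + 256*v^4 + 32*v^2 + 1). At (u, v) = (0, 3): K = 32/21025.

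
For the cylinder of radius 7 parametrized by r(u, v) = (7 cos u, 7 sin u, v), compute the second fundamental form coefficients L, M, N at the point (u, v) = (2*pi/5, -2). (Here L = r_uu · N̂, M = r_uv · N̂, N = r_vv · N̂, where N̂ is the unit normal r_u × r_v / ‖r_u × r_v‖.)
L = -7;  M = 0;  N = 0

Compute the unit normal N̂(u, v) = (cos(u), sin(u), 0), and the second partials r_uu, r_uv, r_vv. Take dot products:
  L(u, v) = r_uu · N̂ = -7,
  M(u, v) = r_uv · N̂ = 0,
  N(u, v) = r_vv · N̂ = 0.
Evaluating at (u, v) = (2*pi/5, -2):
  L = -7, M = 0, N = 0.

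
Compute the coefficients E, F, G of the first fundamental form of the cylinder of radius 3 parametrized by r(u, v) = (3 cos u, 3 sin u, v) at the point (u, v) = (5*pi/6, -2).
E = 9;  F = 0;  G = 1

Partials: r_u = (-3*sin(u), 3*cos(u), 0), r_v = (0, 0, 1). As functions of (u, v):
  E = r_u · r_u = 9,
  F = r_u · r_v = 0,
  G = r_v · r_v = 1.
Evaluating at (u, v) = (5*pi/6, -2): E = 9, F = 0, G = 1.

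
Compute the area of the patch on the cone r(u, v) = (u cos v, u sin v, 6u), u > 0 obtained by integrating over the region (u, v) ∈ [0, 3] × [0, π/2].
Area = 9*sqrt(37)*pi/4

Area = ∫∫ √(EG − F²) du dv with √(EG − F²) = sqrt(37)*Abs(u). Integrating over [0, 3] × [0, π/2] gives 9*sqrt(37)*pi/4.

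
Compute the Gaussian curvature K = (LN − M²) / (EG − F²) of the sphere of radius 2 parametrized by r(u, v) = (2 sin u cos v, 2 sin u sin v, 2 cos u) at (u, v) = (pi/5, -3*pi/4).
K = 1/4

Coefficients of the first fundamental form: E = 4, F = 0, G = 4*sin(u)^2.
Coefficients of the second fundamental form: L = -2*sin(u)/Abs(sin(u)), M = 0, N = -2*sin(u)^3/Abs(sin(u)).
Assemble K = (LN − M²)/(EG − F²) = 1/4. At (u, v) = (pi/5, -3*pi/4): K = 1/4.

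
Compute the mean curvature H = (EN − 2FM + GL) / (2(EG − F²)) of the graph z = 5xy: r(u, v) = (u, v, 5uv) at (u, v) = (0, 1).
H = 0

With E = 25*v^2 + 1, F = 25*u*v, G = 25*u^2 + 1, L = 0, M = 5/sqrt(25*u^2 + 25*v^2 + 1), N = 0, assemble
  H = (EN − 2FM + GL) / (2(EG − F²)) = -125*u*v/(25*u^2 + 25*v^2 + 1)^(3/2).
At (u, v) = (0, 1): H = 0.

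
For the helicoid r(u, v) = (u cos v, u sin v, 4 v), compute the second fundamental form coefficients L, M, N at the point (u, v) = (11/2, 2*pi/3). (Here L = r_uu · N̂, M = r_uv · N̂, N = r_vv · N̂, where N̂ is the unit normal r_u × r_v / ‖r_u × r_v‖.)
L = 0;  M = -8*sqrt(185)/185;  N = 0

Compute the unit normal N̂(u, v) = (4*sin(v)/sqrt(u^2 + 16), -4*cos(v)/sqrt(u^2 + 16), u/sqrt(u^2 + 16)), and the second partials r_uu, r_uv, r_vv. Take dot products:
  L(u, v) = r_uu · N̂ = 0,
  M(u, v) = r_uv · N̂ = -4/sqrt(u^2 + 16),
  N(u, v) = r_vv · N̂ = 0.
Evaluating at (u, v) = (11/2, 2*pi/3):
  L = 0, M = -8*sqrt(185)/185, N = 0.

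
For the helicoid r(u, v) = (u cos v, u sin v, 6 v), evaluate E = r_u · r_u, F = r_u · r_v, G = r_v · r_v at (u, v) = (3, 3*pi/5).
E = 1;  F = 0;  G = 45

Partials: r_u = (cos(v), sin(v), 0), r_v = (-u*sin(v), u*cos(v), 6). As functions of (u, v):
  E = r_u · r_u = 1,
  F = r_u · r_v = 0,
  G = r_v · r_v = u^2 + 36.
Evaluating at (u, v) = (3, 3*pi/5): E = 1, F = 0, G = 45.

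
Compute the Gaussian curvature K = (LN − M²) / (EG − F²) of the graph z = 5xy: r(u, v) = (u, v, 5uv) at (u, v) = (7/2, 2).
K = -400/2653641

Coefficients of the first fundamental form: E = 25*v^2 + 1, F = 25*u*v, G = 25*u^2 + 1.
Coefficients of the second fundamental form: L = 0, M = 5/sqrt(25*u^2 + 25*v^2 + 1), N = 0.
Assemble K = (LN − M²)/(EG − F²) = -25/(625*u^4 + 1250*u^2*v^2 + 50*u^2 + 625*v^4 + 50*v^2 + 1). At (u, v) = (7/2, 2): K = -400/2653641.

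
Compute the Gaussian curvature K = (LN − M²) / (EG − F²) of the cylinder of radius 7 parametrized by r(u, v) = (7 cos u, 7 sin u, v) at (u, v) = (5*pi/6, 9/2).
K = 0

Coefficients of the first fundamental form: E = 49, F = 0, G = 1.
Coefficients of the second fundamental form: L = -7, M = 0, N = 0.
Assemble K = (LN − M²)/(EG − F²) = 0. At (u, v) = (5*pi/6, 9/2): K = 0.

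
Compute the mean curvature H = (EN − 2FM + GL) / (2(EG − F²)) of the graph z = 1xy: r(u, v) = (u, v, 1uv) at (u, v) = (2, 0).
H = 0

With E = v^2 + 1, F = u*v, G = u^2 + 1, L = 0, M = 1/sqrt(u^2 + v^2 + 1), N = 0, assemble
  H = (EN − 2FM + GL) / (2(EG − F²)) = -u*v/(u^2 + v^2 + 1)^(3/2).
At (u, v) = (2, 0): H = 0.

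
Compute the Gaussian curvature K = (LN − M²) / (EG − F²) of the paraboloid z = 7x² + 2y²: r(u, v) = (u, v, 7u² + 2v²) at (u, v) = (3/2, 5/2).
K = 14/73441

Coefficients of the first fundamental form: E = 196*u^2 + 1, F = 56*u*v, G = 16*v^2 + 1.
Coefficients of the second fundamental form: L = 14/sqrt(196*u^2 + 16*v^2 + 1), M = 0, N = 4/sqrt(196*u^2 + 16*v^2 + 1).
Assemble K = (LN − M²)/(EG − F²) = 56/(38416*u^4 + 6272*u^2*v^2 + 392*u^2 + 256*v^4 + 32*v^2 + 1). At (u, v) = (3/2, 5/2): K = 14/73441.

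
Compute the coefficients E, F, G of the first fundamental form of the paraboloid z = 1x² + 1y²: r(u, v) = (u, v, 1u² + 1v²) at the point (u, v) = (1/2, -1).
E = 2;  F = -2;  G = 5

Partials: r_u = (1, 0, 2*u), r_v = (0, 1, 2*v). As functions of (u, v):
  E = r_u · r_u = 4*u^2 + 1,
  F = r_u · r_v = 4*u*v,
  G = r_v · r_v = 4*v^2 + 1.
Evaluating at (u, v) = (1/2, -1): E = 2, F = -2, G = 5.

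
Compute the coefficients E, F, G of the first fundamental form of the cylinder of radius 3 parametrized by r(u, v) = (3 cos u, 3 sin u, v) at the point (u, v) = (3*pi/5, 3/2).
E = 9;  F = 0;  G = 1

Partials: r_u = (-3*sin(u), 3*cos(u), 0), r_v = (0, 0, 1). As functions of (u, v):
  E = r_u · r_u = 9,
  F = r_u · r_v = 0,
  G = r_v · r_v = 1.
Evaluating at (u, v) = (3*pi/5, 3/2): E = 9, F = 0, G = 1.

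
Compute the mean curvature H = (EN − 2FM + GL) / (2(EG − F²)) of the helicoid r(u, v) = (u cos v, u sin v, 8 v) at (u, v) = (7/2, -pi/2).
H = 0

With E = 1, F = 0, G = u^2 + 64, L = 0, M = -8/sqrt(u^2 + 64), N = 0, assemble
  H = (EN − 2FM + GL) / (2(EG − F²)) = 0.
At (u, v) = (7/2, -pi/2): H = 0.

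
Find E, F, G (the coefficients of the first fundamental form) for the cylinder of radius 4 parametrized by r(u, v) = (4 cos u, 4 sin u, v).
E = 16;  F = 0;  G = 1

Compute partials: r_u = (-4*sin(u), 4*cos(u), 0), r_v = (0, 0, 1). Then
  E = r_u · r_u = 16,
  F = r_u · r_v = 0,
  G = r_v · r_v = 1.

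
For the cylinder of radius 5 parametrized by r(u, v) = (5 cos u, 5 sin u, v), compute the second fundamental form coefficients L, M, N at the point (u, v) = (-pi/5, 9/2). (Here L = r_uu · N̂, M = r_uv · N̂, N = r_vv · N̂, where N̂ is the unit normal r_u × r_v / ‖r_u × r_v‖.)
L = -5;  M = 0;  N = 0

Compute the unit normal N̂(u, v) = (cos(u), sin(u), 0), and the second partials r_uu, r_uv, r_vv. Take dot products:
  L(u, v) = r_uu · N̂ = -5,
  M(u, v) = r_uv · N̂ = 0,
  N(u, v) = r_vv · N̂ = 0.
Evaluating at (u, v) = (-pi/5, 9/2):
  L = -5, M = 0, N = 0.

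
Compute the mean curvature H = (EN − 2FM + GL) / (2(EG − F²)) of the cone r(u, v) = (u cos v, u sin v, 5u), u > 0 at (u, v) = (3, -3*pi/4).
H = 5*sqrt(26)/156

With E = 26, F = 0, G = u^2, L = 0, M = 0, N = 5*sqrt(26)*u^2/(26*Abs(u)), assemble
  H = (EN − 2FM + GL) / (2(EG − F²)) = 5*sqrt(26)/(52*Abs(u)).
At (u, v) = (3, -3*pi/4): H = 5*sqrt(26)/156.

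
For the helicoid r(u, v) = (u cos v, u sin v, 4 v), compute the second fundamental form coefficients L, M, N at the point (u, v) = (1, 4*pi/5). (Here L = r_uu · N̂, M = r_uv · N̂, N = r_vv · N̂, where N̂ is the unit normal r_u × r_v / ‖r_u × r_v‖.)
L = 0;  M = -4*sqrt(17)/17;  N = 0

Compute the unit normal N̂(u, v) = (4*sin(v)/sqrt(u^2 + 16), -4*cos(v)/sqrt(u^2 + 16), u/sqrt(u^2 + 16)), and the second partials r_uu, r_uv, r_vv. Take dot products:
  L(u, v) = r_uu · N̂ = 0,
  M(u, v) = r_uv · N̂ = -4/sqrt(u^2 + 16),
  N(u, v) = r_vv · N̂ = 0.
Evaluating at (u, v) = (1, 4*pi/5):
  L = 0, M = -4*sqrt(17)/17, N = 0.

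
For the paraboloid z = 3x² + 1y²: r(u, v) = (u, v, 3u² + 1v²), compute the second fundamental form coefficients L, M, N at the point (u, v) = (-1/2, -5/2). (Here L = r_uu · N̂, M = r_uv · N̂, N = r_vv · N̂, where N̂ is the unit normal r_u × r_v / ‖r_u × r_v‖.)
L = 6*sqrt(35)/35;  M = 0;  N = 2*sqrt(35)/35

Compute the unit normal N̂(u, v) = (-6*u/sqrt(36*u^2 + 4*v^2 + 1), -2*v/sqrt(36*u^2 + 4*v^2 + 1), 1/sqrt(36*u^2 + 4*v^2 + 1)), and the second partials r_uu, r_uv, r_vv. Take dot products:
  L(u, v) = r_uu · N̂ = 6/sqrt(36*u^2 + 4*v^2 + 1),
  M(u, v) = r_uv · N̂ = 0,
  N(u, v) = r_vv · N̂ = 2/sqrt(36*u^2 + 4*v^2 + 1).
Evaluating at (u, v) = (-1/2, -5/2):
  L = 6*sqrt(35)/35, M = 0, N = 2*sqrt(35)/35.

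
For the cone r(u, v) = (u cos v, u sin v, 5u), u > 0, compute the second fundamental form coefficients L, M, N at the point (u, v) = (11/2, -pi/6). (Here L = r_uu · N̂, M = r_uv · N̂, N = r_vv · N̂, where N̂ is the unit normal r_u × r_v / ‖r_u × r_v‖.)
L = 0;  M = 0;  N = 55*sqrt(26)/52

Compute the unit normal N̂(u, v) = (-5*sqrt(26)*u*cos(v)/(26*Abs(u)), -5*sqrt(26)*u*sin(v)/(26*Abs(u)), sqrt(26)*u/(26*Abs(u))), and the second partials r_uu, r_uv, r_vv. Take dot products:
  L(u, v) = r_uu · N̂ = 0,
  M(u, v) = r_uv · N̂ = 0,
  N(u, v) = r_vv · N̂ = 5*sqrt(26)*u^2/(26*Abs(u)).
Evaluating at (u, v) = (11/2, -pi/6):
  L = 0, M = 0, N = 55*sqrt(26)/52.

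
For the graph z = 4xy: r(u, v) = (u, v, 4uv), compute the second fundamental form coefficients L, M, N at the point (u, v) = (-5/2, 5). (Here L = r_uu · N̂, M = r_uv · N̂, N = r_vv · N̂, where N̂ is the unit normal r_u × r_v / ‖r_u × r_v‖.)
L = 0;  M = 4*sqrt(501)/501;  N = 0

Compute the unit normal N̂(u, v) = (-4*v/sqrt(16*u^2 + 16*v^2 + 1), -4*u/sqrt(16*u^2 + 16*v^2 + 1), 1/sqrt(16*u^2 + 16*v^2 + 1)), and the second partials r_uu, r_uv, r_vv. Take dot products:
  L(u, v) = r_uu · N̂ = 0,
  M(u, v) = r_uv · N̂ = 4/sqrt(16*u^2 + 16*v^2 + 1),
  N(u, v) = r_vv · N̂ = 0.
Evaluating at (u, v) = (-5/2, 5):
  L = 0, M = 4*sqrt(501)/501, N = 0.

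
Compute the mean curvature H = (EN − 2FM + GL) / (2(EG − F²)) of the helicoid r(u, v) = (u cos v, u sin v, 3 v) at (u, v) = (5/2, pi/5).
H = 0

With E = 1, F = 0, G = u^2 + 9, L = 0, M = -3/sqrt(u^2 + 9), N = 0, assemble
  H = (EN − 2FM + GL) / (2(EG − F²)) = 0.
At (u, v) = (5/2, pi/5): H = 0.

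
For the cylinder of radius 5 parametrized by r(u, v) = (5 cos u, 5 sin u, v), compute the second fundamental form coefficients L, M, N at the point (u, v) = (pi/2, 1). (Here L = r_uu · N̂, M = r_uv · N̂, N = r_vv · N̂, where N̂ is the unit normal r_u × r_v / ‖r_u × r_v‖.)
L = -5;  M = 0;  N = 0

Compute the unit normal N̂(u, v) = (cos(u), sin(u), 0), and the second partials r_uu, r_uv, r_vv. Take dot products:
  L(u, v) = r_uu · N̂ = -5,
  M(u, v) = r_uv · N̂ = 0,
  N(u, v) = r_vv · N̂ = 0.
Evaluating at (u, v) = (pi/2, 1):
  L = -5, M = 0, N = 0.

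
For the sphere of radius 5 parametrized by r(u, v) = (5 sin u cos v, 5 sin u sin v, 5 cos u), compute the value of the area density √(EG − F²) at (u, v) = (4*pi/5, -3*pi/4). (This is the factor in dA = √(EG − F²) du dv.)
√(EG − F²)|_{(4*pi/5, -3*pi/4)} = 25*sqrt(10 - 2*sqrt(5))/4

E = 25, F = 0, G = 25*sin(u)^2, so EG − F² = 625*sin(u)^2. Taking the positive square root: √(EG − F²) = 25*Abs(sin(u)). At (u, v) = (4*pi/5, -3*pi/4): 25*sqrt(10 - 2*sqrt(5))/4.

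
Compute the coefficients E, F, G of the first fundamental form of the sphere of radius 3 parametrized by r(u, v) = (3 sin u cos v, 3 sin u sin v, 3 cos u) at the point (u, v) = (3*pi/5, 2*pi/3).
E = 9;  F = 0;  G = 9*sqrt(5)/8 + 45/8

Partials: r_u = (3*cos(u)*cos(v), 3*sin(v)*cos(u), -3*sin(u)), r_v = (-3*sin(u)*sin(v), 3*sin(u)*cos(v), 0). As functions of (u, v):
  E = r_u · r_u = 9,
  F = r_u · r_v = 0,
  G = r_v · r_v = 9*sin(u)^2.
Evaluating at (u, v) = (3*pi/5, 2*pi/3): E = 9, F = 0, G = 9*sqrt(5)/8 + 45/8.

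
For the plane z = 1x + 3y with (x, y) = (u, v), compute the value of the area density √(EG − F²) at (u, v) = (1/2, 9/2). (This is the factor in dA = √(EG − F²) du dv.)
√(EG − F²)|_{(1/2, 9/2)} = sqrt(11)

E = 2, F = 3, G = 10, so EG − F² = 11. Taking the positive square root: √(EG − F²) = sqrt(11). At (u, v) = (1/2, 9/2): sqrt(11).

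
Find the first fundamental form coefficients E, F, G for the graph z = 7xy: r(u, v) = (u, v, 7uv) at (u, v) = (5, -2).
E = 197;  F = -490;  G = 1226

Partials: r_u = (1, 0, 7*v), r_v = (0, 1, 7*u). As functions of (u, v):
  E = r_u · r_u = 49*v^2 + 1,
  F = r_u · r_v = 49*u*v,
  G = r_v · r_v = 49*u^2 + 1.
Evaluating at (u, v) = (5, -2): E = 197, F = -490, G = 1226.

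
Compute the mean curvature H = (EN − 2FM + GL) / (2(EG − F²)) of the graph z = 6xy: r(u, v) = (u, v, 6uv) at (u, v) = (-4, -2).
H = -1728*sqrt(721)/519841

With E = 36*v^2 + 1, F = 36*u*v, G = 36*u^2 + 1, L = 0, M = 6/sqrt(36*u^2 + 36*v^2 + 1), N = 0, assemble
  H = (EN − 2FM + GL) / (2(EG − F²)) = -216*u*v/(36*u^2 + 36*v^2 + 1)^(3/2).
At (u, v) = (-4, -2): H = -1728*sqrt(721)/519841.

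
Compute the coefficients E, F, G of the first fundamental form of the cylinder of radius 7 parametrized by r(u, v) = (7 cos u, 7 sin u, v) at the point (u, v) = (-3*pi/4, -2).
E = 49;  F = 0;  G = 1

Partials: r_u = (-7*sin(u), 7*cos(u), 0), r_v = (0, 0, 1). As functions of (u, v):
  E = r_u · r_u = 49,
  F = r_u · r_v = 0,
  G = r_v · r_v = 1.
Evaluating at (u, v) = (-3*pi/4, -2): E = 49, F = 0, G = 1.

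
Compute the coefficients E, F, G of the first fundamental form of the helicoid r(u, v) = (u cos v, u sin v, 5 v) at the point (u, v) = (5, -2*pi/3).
E = 1;  F = 0;  G = 50

Partials: r_u = (cos(v), sin(v), 0), r_v = (-u*sin(v), u*cos(v), 5). As functions of (u, v):
  E = r_u · r_u = 1,
  F = r_u · r_v = 0,
  G = r_v · r_v = u^2 + 25.
Evaluating at (u, v) = (5, -2*pi/3): E = 1, F = 0, G = 50.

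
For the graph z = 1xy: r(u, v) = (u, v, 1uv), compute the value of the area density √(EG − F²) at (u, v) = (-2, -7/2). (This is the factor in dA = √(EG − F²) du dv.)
√(EG − F²)|_{(-2, -7/2)} = sqrt(69)/2

E = v^2 + 1, F = u*v, G = u^2 + 1, so EG − F² = u^2 + v^2 + 1. Taking the positive square root: √(EG − F²) = sqrt(u^2 + v^2 + 1). At (u, v) = (-2, -7/2): sqrt(69)/2.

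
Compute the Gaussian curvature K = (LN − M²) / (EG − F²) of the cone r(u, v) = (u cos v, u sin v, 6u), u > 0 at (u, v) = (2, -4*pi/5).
K = 0

Coefficients of the first fundamental form: E = 37, F = 0, G = u^2.
Coefficients of the second fundamental form: L = 0, M = 0, N = 6*sqrt(37)*u^2/(37*Abs(u)).
Assemble K = (LN − M²)/(EG − F²) = 0. At (u, v) = (2, -4*pi/5): K = 0.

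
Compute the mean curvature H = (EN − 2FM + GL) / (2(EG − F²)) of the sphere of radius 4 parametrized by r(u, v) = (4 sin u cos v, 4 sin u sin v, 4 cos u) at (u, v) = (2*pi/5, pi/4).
H = -1/4

With E = 16, F = 0, G = 16*sin(u)^2, L = -4*sin(u)/Abs(sin(u)), M = 0, N = -4*sin(u)^3/Abs(sin(u)), assemble
  H = (EN − 2FM + GL) / (2(EG − F²)) = -sin(u)/(4*Abs(sin(u))).
At (u, v) = (2*pi/5, pi/4): H = -1/4.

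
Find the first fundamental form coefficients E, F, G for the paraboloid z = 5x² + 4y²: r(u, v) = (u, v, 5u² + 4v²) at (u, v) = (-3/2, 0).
E = 226;  F = 0;  G = 1

Partials: r_u = (1, 0, 10*u), r_v = (0, 1, 8*v). As functions of (u, v):
  E = r_u · r_u = 100*u^2 + 1,
  F = r_u · r_v = 80*u*v,
  G = r_v · r_v = 64*v^2 + 1.
Evaluating at (u, v) = (-3/2, 0): E = 226, F = 0, G = 1.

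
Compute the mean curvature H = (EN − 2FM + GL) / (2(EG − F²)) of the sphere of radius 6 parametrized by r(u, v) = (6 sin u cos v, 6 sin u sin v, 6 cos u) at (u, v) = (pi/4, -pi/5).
H = -1/6

With E = 36, F = 0, G = 36*sin(u)^2, L = -6*sin(u)/Abs(sin(u)), M = 0, N = -6*sin(u)^3/Abs(sin(u)), assemble
  H = (EN − 2FM + GL) / (2(EG − F²)) = -sin(u)/(6*Abs(sin(u))).
At (u, v) = (pi/4, -pi/5): H = -1/6.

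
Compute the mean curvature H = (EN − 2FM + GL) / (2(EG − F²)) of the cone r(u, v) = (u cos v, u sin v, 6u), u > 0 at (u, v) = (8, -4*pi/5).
H = 3*sqrt(37)/296

With E = 37, F = 0, G = u^2, L = 0, M = 0, N = 6*sqrt(37)*u^2/(37*Abs(u)), assemble
  H = (EN − 2FM + GL) / (2(EG − F²)) = 3*sqrt(37)/(37*Abs(u)).
At (u, v) = (8, -4*pi/5): H = 3*sqrt(37)/296.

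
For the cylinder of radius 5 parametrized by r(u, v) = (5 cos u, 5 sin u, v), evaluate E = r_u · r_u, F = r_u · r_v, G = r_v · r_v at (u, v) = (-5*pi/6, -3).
E = 25;  F = 0;  G = 1

Partials: r_u = (-5*sin(u), 5*cos(u), 0), r_v = (0, 0, 1). As functions of (u, v):
  E = r_u · r_u = 25,
  F = r_u · r_v = 0,
  G = r_v · r_v = 1.
Evaluating at (u, v) = (-5*pi/6, -3): E = 25, F = 0, G = 1.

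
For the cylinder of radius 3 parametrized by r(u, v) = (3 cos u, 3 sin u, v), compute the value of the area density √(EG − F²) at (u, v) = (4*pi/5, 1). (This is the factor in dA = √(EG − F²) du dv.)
√(EG − F²)|_{(4*pi/5, 1)} = 3

E = 9, F = 0, G = 1, so EG − F² = 9. Taking the positive square root: √(EG − F²) = 3. At (u, v) = (4*pi/5, 1): 3.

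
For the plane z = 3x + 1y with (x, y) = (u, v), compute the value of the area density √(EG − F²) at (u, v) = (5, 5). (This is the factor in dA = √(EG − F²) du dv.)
√(EG − F²)|_{(5, 5)} = sqrt(11)

E = 10, F = 3, G = 2, so EG − F² = 11. Taking the positive square root: √(EG − F²) = sqrt(11). At (u, v) = (5, 5): sqrt(11).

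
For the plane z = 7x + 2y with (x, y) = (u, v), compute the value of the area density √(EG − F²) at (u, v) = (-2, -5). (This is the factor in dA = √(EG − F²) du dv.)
√(EG − F²)|_{(-2, -5)} = 3*sqrt(6)

E = 50, F = 14, G = 5, so EG − F² = 54. Taking the positive square root: √(EG − F²) = 3*sqrt(6). At (u, v) = (-2, -5): 3*sqrt(6).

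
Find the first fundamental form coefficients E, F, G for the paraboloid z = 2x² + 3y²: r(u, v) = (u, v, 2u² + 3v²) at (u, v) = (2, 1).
E = 65;  F = 48;  G = 37

Partials: r_u = (1, 0, 4*u), r_v = (0, 1, 6*v). As functions of (u, v):
  E = r_u · r_u = 16*u^2 + 1,
  F = r_u · r_v = 24*u*v,
  G = r_v · r_v = 36*v^2 + 1.
Evaluating at (u, v) = (2, 1): E = 65, F = 48, G = 37.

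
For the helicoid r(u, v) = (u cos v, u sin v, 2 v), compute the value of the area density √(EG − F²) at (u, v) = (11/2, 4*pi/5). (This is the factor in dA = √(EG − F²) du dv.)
√(EG − F²)|_{(11/2, 4*pi/5)} = sqrt(137)/2

E = 1, F = 0, G = u^2 + 4, so EG − F² = u^2 + 4. Taking the positive square root: √(EG − F²) = sqrt(u^2 + 4). At (u, v) = (11/2, 4*pi/5): sqrt(137)/2.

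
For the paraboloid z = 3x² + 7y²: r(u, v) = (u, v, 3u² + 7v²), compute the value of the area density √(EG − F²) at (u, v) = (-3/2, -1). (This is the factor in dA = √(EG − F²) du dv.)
√(EG − F²)|_{(-3/2, -1)} = sqrt(278)

E = 36*u^2 + 1, F = 84*u*v, G = 196*v^2 + 1, so EG − F² = 36*u^2 + 196*v^2 + 1. Taking the positive square root: √(EG − F²) = sqrt(36*u^2 + 196*v^2 + 1). At (u, v) = (-3/2, -1): sqrt(278).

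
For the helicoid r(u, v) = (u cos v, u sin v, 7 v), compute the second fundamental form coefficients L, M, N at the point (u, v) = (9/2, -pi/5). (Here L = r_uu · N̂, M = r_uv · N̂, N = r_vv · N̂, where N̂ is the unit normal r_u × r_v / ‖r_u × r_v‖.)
L = 0;  M = -14*sqrt(277)/277;  N = 0

Compute the unit normal N̂(u, v) = (7*sin(v)/sqrt(u^2 + 49), -7*cos(v)/sqrt(u^2 + 49), u/sqrt(u^2 + 49)), and the second partials r_uu, r_uv, r_vv. Take dot products:
  L(u, v) = r_uu · N̂ = 0,
  M(u, v) = r_uv · N̂ = -7/sqrt(u^2 + 49),
  N(u, v) = r_vv · N̂ = 0.
Evaluating at (u, v) = (9/2, -pi/5):
  L = 0, M = -14*sqrt(277)/277, N = 0.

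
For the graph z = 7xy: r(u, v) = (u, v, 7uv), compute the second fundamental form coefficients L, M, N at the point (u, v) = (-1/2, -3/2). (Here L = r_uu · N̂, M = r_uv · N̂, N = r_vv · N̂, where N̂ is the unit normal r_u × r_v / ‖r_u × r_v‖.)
L = 0;  M = 7*sqrt(494)/247;  N = 0

Compute the unit normal N̂(u, v) = (-7*v/sqrt(49*u^2 + 49*v^2 + 1), -7*u/sqrt(49*u^2 + 49*v^2 + 1), 1/sqrt(49*u^2 + 49*v^2 + 1)), and the second partials r_uu, r_uv, r_vv. Take dot products:
  L(u, v) = r_uu · N̂ = 0,
  M(u, v) = r_uv · N̂ = 7/sqrt(49*u^2 + 49*v^2 + 1),
  N(u, v) = r_vv · N̂ = 0.
Evaluating at (u, v) = (-1/2, -3/2):
  L = 0, M = 7*sqrt(494)/247, N = 0.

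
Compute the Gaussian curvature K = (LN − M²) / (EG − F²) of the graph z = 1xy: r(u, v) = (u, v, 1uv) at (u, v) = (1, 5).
K = -1/729

Coefficients of the first fundamental form: E = v^2 + 1, F = u*v, G = u^2 + 1.
Coefficients of the second fundamental form: L = 0, M = 1/sqrt(u^2 + v^2 + 1), N = 0.
Assemble K = (LN − M²)/(EG − F²) = 1/((u^2*v^2 - (u^2 + 1)*(v^2 + 1))*(u^2 + v^2 + 1)). At (u, v) = (1, 5): K = -1/729.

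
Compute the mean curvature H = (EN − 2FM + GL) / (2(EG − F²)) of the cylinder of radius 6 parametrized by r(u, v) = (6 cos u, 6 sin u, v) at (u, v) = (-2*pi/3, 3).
H = -1/12

With E = 36, F = 0, G = 1, L = -6, M = 0, N = 0, assemble
  H = (EN − 2FM + GL) / (2(EG − F²)) = -1/12.
At (u, v) = (-2*pi/3, 3): H = -1/12.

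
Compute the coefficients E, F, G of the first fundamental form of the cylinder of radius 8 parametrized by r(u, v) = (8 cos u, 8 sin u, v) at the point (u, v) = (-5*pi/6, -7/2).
E = 64;  F = 0;  G = 1

Partials: r_u = (-8*sin(u), 8*cos(u), 0), r_v = (0, 0, 1). As functions of (u, v):
  E = r_u · r_u = 64,
  F = r_u · r_v = 0,
  G = r_v · r_v = 1.
Evaluating at (u, v) = (-5*pi/6, -7/2): E = 64, F = 0, G = 1.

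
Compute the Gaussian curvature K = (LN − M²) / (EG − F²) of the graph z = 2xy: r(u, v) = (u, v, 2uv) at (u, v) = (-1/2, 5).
K = -1/2601

Coefficients of the first fundamental form: E = 4*v^2 + 1, F = 4*u*v, G = 4*u^2 + 1.
Coefficients of the second fundamental form: L = 0, M = 2/sqrt(4*u^2 + 4*v^2 + 1), N = 0.
Assemble K = (LN − M²)/(EG − F²) = -4/(16*u^4 + 32*u^2*v^2 + 8*u^2 + 16*v^4 + 8*v^2 + 1). At (u, v) = (-1/2, 5): K = -1/2601.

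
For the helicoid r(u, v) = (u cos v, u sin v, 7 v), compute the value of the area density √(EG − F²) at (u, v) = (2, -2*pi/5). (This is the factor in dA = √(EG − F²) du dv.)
√(EG − F²)|_{(2, -2*pi/5)} = sqrt(53)

E = 1, F = 0, G = u^2 + 49, so EG − F² = u^2 + 49. Taking the positive square root: √(EG − F²) = sqrt(u^2 + 49). At (u, v) = (2, -2*pi/5): sqrt(53).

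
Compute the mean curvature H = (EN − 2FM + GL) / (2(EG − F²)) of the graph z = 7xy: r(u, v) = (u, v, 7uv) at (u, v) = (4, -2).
H = 2744*sqrt(109)/320787

With E = 49*v^2 + 1, F = 49*u*v, G = 49*u^2 + 1, L = 0, M = 7/sqrt(49*u^2 + 49*v^2 + 1), N = 0, assemble
  H = (EN − 2FM + GL) / (2(EG − F²)) = -343*u*v/(49*u^2 + 49*v^2 + 1)^(3/2).
At (u, v) = (4, -2): H = 2744*sqrt(109)/320787.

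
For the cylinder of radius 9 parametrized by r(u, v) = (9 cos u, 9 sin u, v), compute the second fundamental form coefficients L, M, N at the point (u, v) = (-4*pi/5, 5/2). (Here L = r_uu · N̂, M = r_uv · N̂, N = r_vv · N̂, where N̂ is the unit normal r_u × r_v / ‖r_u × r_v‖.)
L = -9;  M = 0;  N = 0

Compute the unit normal N̂(u, v) = (cos(u), sin(u), 0), and the second partials r_uu, r_uv, r_vv. Take dot products:
  L(u, v) = r_uu · N̂ = -9,
  M(u, v) = r_uv · N̂ = 0,
  N(u, v) = r_vv · N̂ = 0.
Evaluating at (u, v) = (-4*pi/5, 5/2):
  L = -9, M = 0, N = 0.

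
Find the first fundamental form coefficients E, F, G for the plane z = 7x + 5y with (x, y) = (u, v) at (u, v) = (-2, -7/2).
E = 50;  F = 35;  G = 26

Partials: r_u = (1, 0, 7), r_v = (0, 1, 5). As functions of (u, v):
  E = r_u · r_u = 50,
  F = r_u · r_v = 35,
  G = r_v · r_v = 26.
Evaluating at (u, v) = (-2, -7/2): E = 50, F = 35, G = 26.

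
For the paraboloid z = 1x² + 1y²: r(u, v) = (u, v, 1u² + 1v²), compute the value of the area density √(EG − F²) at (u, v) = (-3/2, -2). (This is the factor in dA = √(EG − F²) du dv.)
√(EG − F²)|_{(-3/2, -2)} = sqrt(26)

E = 4*u^2 + 1, F = 4*u*v, G = 4*v^2 + 1, so EG − F² = 4*u^2 + 4*v^2 + 1. Taking the positive square root: √(EG − F²) = sqrt(4*u^2 + 4*v^2 + 1). At (u, v) = (-3/2, -2): sqrt(26).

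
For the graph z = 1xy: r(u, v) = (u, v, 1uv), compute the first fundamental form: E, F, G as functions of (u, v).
E = v^2 + 1;  F = u*v;  G = u^2 + 1

Compute partials: r_u = (1, 0, v), r_v = (0, 1, u). Then
  E = r_u · r_u = v^2 + 1,
  F = r_u · r_v = u*v,
  G = r_v · r_v = u^2 + 1.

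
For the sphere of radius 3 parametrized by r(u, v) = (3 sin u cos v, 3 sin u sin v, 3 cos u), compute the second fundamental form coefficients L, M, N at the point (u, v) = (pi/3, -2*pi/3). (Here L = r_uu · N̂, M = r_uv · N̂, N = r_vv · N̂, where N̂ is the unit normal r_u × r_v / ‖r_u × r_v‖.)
L = -3;  M = 0;  N = -9/4

Compute the unit normal N̂(u, v) = (sin(u)^2*cos(v)/Abs(sin(u)), sin(u)^2*sin(v)/Abs(sin(u)), sin(2*u)/(2*Abs(sin(u)))), and the second partials r_uu, r_uv, r_vv. Take dot products:
  L(u, v) = r_uu · N̂ = -3*sin(u)/Abs(sin(u)),
  M(u, v) = r_uv · N̂ = 0,
  N(u, v) = r_vv · N̂ = -3*sin(u)^3/Abs(sin(u)).
Evaluating at (u, v) = (pi/3, -2*pi/3):
  L = -3, M = 0, N = -9/4.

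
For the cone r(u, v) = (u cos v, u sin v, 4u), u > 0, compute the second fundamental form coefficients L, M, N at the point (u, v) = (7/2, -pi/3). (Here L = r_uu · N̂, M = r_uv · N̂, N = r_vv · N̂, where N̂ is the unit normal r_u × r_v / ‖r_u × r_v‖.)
L = 0;  M = 0;  N = 14*sqrt(17)/17

Compute the unit normal N̂(u, v) = (-4*sqrt(17)*u*cos(v)/(17*Abs(u)), -4*sqrt(17)*u*sin(v)/(17*Abs(u)), sqrt(17)*u/(17*Abs(u))), and the second partials r_uu, r_uv, r_vv. Take dot products:
  L(u, v) = r_uu · N̂ = 0,
  M(u, v) = r_uv · N̂ = 0,
  N(u, v) = r_vv · N̂ = 4*sqrt(17)*u^2/(17*Abs(u)).
Evaluating at (u, v) = (7/2, -pi/3):
  L = 0, M = 0, N = 14*sqrt(17)/17.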